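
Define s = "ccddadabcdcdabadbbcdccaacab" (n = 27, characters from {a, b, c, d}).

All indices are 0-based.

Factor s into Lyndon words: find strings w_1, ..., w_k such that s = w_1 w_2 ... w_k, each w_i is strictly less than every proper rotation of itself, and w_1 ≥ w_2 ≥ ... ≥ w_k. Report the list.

["ccdd", "ad", "abcdcd", "abadbbcdcc", "aacab"]

emit factor 1: 'ccdd' (i=0, period=4)
emit factor 2: 'ad' (i=4, period=2)
emit factor 3: 'abcdcd' (i=6, period=6)
emit factor 4: 'abadbbcdcc' (i=12, period=10)
emit factor 5: 'aacab' (i=22, period=5)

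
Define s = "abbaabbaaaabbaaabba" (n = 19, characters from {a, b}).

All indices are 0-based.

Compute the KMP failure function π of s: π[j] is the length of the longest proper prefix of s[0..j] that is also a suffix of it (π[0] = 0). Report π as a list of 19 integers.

π[0] = 0
j=1 s[j]='b': π[1]=0 (border '')
j=2 s[j]='b': π[2]=0 (border '')
j=3 s[j]='a': π[3]=1 (border 'a')
j=4 s[j]='a': k: 1→0; π[4]=1 (border 'a')
j=5 s[j]='b': π[5]=2 (border 'ab')
j=6 s[j]='b': π[6]=3 (border 'abb')
j=7 s[j]='a': π[7]=4 (border 'abba')
j=8 s[j]='a': π[8]=5 (border 'abbaa')
j=9 s[j]='a': k: 5→1→0; π[9]=1 (border 'a')
j=10 s[j]='a': k: 1→0; π[10]=1 (border 'a')
j=11 s[j]='b': π[11]=2 (border 'ab')
j=12 s[j]='b': π[12]=3 (border 'abb')
j=13 s[j]='a': π[13]=4 (border 'abba')
j=14 s[j]='a': π[14]=5 (border 'abbaa')
j=15 s[j]='a': k: 5→1→0; π[15]=1 (border 'a')
j=16 s[j]='b': π[16]=2 (border 'ab')
j=17 s[j]='b': π[17]=3 (border 'abb')
j=18 s[j]='a': π[18]=4 (border 'abba')

[0, 0, 0, 1, 1, 2, 3, 4, 5, 1, 1, 2, 3, 4, 5, 1, 2, 3, 4]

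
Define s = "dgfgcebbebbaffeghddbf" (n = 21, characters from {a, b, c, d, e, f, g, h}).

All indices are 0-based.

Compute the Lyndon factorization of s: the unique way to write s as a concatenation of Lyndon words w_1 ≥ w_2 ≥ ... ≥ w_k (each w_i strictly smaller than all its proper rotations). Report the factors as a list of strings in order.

emit factor 1: 'dgfg' (i=0, period=4)
emit factor 2: 'ce' (i=4, period=2)
emit factor 3: 'bbe' (i=6, period=3)
emit factor 4: 'b' (i=9, period=1)
emit factor 5: 'b' (i=10, period=1)
emit factor 6: 'affeghddbf' (i=11, period=10)

["dgfg", "ce", "bbe", "b", "b", "affeghddbf"]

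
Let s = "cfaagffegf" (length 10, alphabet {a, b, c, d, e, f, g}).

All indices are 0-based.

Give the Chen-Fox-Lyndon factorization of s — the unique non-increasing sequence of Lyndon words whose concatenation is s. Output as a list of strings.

emit factor 1: 'cf' (i=0, period=2)
emit factor 2: 'aagffegf' (i=2, period=8)

["cf", "aagffegf"]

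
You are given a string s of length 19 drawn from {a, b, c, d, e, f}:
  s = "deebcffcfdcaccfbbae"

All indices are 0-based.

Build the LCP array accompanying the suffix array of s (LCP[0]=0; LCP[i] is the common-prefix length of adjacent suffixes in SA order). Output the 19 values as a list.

[0, 1, 0, 1, 1, 0, 1, 1, 2, 2, 0, 1, 0, 1, 1, 0, 1, 1, 1]

rank→(start, suffix):
  0 → (11, 'accfbbae')
  1 → (17, 'ae')
  2 → (16, 'bae')
  3 → (15, 'bbae')
  4 → (3, 'bcffcfdcaccfbbae')
  5 → (10, 'caccfbbae')
  6 → (12, 'ccfbbae')
  7 → (13, 'cfbbae')
  8 → (7, 'cfdcaccfbbae')
  9 → (4, 'cffcfdcaccfbbae')
  10 → (9, 'dcaccfbbae')
  11 → (0, 'deebcffcfdcaccfbbae')
  12 → (18, 'e')
  13 → (2, 'ebcffcfdcaccfbbae')
  14 → (1, 'eebcffcfdcaccfbbae')
  15 → (14, 'fbbae')
  16 → (6, 'fcfdcaccfbbae')
  17 → (8, 'fdcaccfbbae')
  18 → (5, 'ffcfdcaccfbbae')

SA = [11, 17, 16, 15, 3, 10, 12, 13, 7, 4, 9, 0, 18, 2, 1, 14, 6, 8, 5]
[i] adj suffixes → lcp
  [1] 11/17 → 1 ('a')
  [2] 17/16 → 0 ('')
  [3] 16/15 → 1 ('b')
  [4] 15/3 → 1 ('b')
  [5] 3/10 → 0 ('')
  [6] 10/12 → 1 ('c')
  [7] 12/13 → 1 ('c')
  [8] 13/7 → 2 ('cf')
  [9] 7/4 → 2 ('cf')
  [10] 4/9 → 0 ('')
  [11] 9/0 → 1 ('d')
  [12] 0/18 → 0 ('')
  [13] 18/2 → 1 ('e')
  [14] 2/1 → 1 ('e')
  [15] 1/14 → 0 ('')
  [16] 14/6 → 1 ('f')
  [17] 6/8 → 1 ('f')
  [18] 8/5 → 1 ('f')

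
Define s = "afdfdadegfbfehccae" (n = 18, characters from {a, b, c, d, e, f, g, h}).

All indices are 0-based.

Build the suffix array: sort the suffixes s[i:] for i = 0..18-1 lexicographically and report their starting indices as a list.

[5, 16, 0, 10, 15, 14, 4, 6, 2, 17, 7, 12, 9, 3, 1, 11, 8, 13]

rank→(start, suffix):
  0 → (5, 'adegfbfehccae')
  1 → (16, 'ae')
  2 → (0, 'afdfdadegfbfehccae')
  3 → (10, 'bfehccae')
  4 → (15, 'cae')
  5 → (14, 'ccae')
  6 → (4, 'dadegfbfehccae')
  7 → (6, 'degfbfehccae')
  8 → (2, 'dfdadegfbfehccae')
  9 → (17, 'e')
  10 → (7, 'egfbfehccae')
  11 → (12, 'ehccae')
  12 → (9, 'fbfehccae')
  13 → (3, 'fdadegfbfehccae')
  14 → (1, 'fdfdadegfbfehccae')
  15 → (11, 'fehccae')
  16 → (8, 'gfbfehccae')
  17 → (13, 'hccae')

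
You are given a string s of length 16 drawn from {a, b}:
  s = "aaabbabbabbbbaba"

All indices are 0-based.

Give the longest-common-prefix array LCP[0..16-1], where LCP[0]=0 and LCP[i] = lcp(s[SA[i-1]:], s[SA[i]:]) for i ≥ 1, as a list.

rank→(start, suffix):
  0 → (15, 'a')
  1 → (0, 'aaabbabbabbbbaba')
  2 → (1, 'aabbabbabbbbaba')
  3 → (13, 'aba')
  4 → (2, 'abbabbabbbbaba')
  5 → (5, 'abbabbbbaba')
  6 → (8, 'abbbbaba')
  7 → (14, 'ba')
  8 → (12, 'baba')
  9 → (4, 'babbabbbbaba')
  10 → (7, 'babbbbaba')
  11 → (11, 'bbaba')
  12 → (3, 'bbabbabbbbaba')
  13 → (6, 'bbabbbbaba')
  14 → (10, 'bbbaba')
  15 → (9, 'bbbbaba')

SA = [15, 0, 1, 13, 2, 5, 8, 14, 12, 4, 7, 11, 3, 6, 10, 9]
i: (SA[i-1],SA[i]) lcp shared
  1: (15,0) 1 'a'
  2: (0,1) 2 'aa'
  3: (1,13) 1 'a'
  4: (13,2) 2 'ab'
  5: (2,5) 6 'abbabb'
  6: (5,8) 3 'abb'
  7: (8,14) 0 ''
  8: (14,12) 2 'ba'
  9: (12,4) 3 'bab'
  10: (4,7) 4 'babb'
  11: (7,11) 1 'b'
  12: (11,3) 4 'bbab'
  13: (3,6) 5 'bbabb'
  14: (6,10) 2 'bb'
  15: (10,9) 3 'bbb'

[0, 1, 2, 1, 2, 6, 3, 0, 2, 3, 4, 1, 4, 5, 2, 3]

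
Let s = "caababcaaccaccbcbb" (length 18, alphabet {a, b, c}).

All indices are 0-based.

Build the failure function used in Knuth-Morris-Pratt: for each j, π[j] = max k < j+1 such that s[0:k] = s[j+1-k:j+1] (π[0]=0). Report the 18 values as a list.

[0, 0, 0, 0, 0, 0, 1, 2, 3, 1, 1, 2, 1, 1, 0, 1, 0, 0]

π[0] = 0
j=1 s[j]='a': π[1]=0 (border '')
j=2 s[j]='a': π[2]=0 (border '')
j=3 s[j]='b': π[3]=0 (border '')
j=4 s[j]='a': π[4]=0 (border '')
j=5 s[j]='b': π[5]=0 (border '')
j=6 s[j]='c': π[6]=1 (border 'c')
j=7 s[j]='a': π[7]=2 (border 'ca')
j=8 s[j]='a': π[8]=3 (border 'caa')
j=9 s[j]='c': k: 3→0; π[9]=1 (border 'c')
j=10 s[j]='c': k: 1→0; π[10]=1 (border 'c')
j=11 s[j]='a': π[11]=2 (border 'ca')
j=12 s[j]='c': k: 2→0; π[12]=1 (border 'c')
j=13 s[j]='c': k: 1→0; π[13]=1 (border 'c')
j=14 s[j]='b': k: 1→0; π[14]=0 (border '')
j=15 s[j]='c': π[15]=1 (border 'c')
j=16 s[j]='b': k: 1→0; π[16]=0 (border '')
j=17 s[j]='b': π[17]=0 (border '')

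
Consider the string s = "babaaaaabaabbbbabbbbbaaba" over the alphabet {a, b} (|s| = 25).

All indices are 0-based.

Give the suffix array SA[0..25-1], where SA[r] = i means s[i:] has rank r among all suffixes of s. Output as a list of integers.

[24, 3, 4, 5, 21, 6, 9, 22, 1, 7, 10, 15, 23, 2, 20, 8, 0, 14, 19, 13, 18, 12, 17, 11, 16]

rank→(start, suffix):
  0 → (24, 'a')
  1 → (3, 'aaaaabaabbbbabbbbbaaba')
  2 → (4, 'aaaabaabbbbabbbbbaaba')
  3 → (5, 'aaabaabbbbabbbbbaaba')
  4 → (21, 'aaba')
  5 → (6, 'aabaabbbbabbbbbaaba')
  6 → (9, 'aabbbbabbbbbaaba')
  7 → (22, 'aba')
  8 → (1, 'abaaaaabaabbbbabbbbbaaba')
  9 → (7, 'abaabbbbabbbbbaaba')
  10 → (10, 'abbbbabbbbbaaba')
  11 → (15, 'abbbbbaaba')
  12 → (23, 'ba')
  13 → (2, 'baaaaabaabbbbabbbbbaaba')
  14 → (20, 'baaba')
  15 → (8, 'baabbbbabbbbbaaba')
  16 → (0, 'babaaaaabaabbbbabbbbbaaba')
  17 → (14, 'babbbbbaaba')
  18 → (19, 'bbaaba')
  19 → (13, 'bbabbbbbaaba')
  20 → (18, 'bbbaaba')
  21 → (12, 'bbbabbbbbaaba')
  22 → (17, 'bbbbaaba')
  23 → (11, 'bbbbabbbbbaaba')
  24 → (16, 'bbbbbaaba')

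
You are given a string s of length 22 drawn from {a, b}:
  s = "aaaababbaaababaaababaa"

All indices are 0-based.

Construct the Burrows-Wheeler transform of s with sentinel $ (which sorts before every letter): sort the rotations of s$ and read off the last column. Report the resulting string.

rank  rotation                 last
    0  $aaaababbaaababaaababaa  a
    1  a$aaaababbaaababaaababa  a
    2  aa$aaaababbaaababaaabab  b
    3  aaaababbaaababaaababaa$  $
    4  aaababaa$aaaababbaaabab  b
    5  aaababaaababaa$aaaababb  b
    6  aaababbaaababaaababaa$a  a
    7  aababaa$aaaababbaaababa  a
    8  aababaaababaa$aaaababba  a
    9  aababbaaababaaababaa$aa  a
   10  abaa$aaaababbaaababaaab  b
   11  abaaababaa$aaaababbaaab  b
   12  ababaa$aaaababbaaababaa  a
   13  ababaaababaa$aaaababbaa  a
   14  ababbaaababaaababaa$aaa  a
   15  abbaaababaaababaa$aaaab  b
   16  baa$aaaababbaaababaaaba  a
   17  baaababaa$aaaababbaaaba  a
   18  baaababaaababaa$aaaabab  b
   19  babaa$aaaababbaaababaaa  a
   20  babaaababaa$aaaababbaaa  a
   21  babbaaababaaababaa$aaaa  a
   22  bbaaababaaababaa$aaaaba  a

aab$bbaaaabbaaabaabaaaa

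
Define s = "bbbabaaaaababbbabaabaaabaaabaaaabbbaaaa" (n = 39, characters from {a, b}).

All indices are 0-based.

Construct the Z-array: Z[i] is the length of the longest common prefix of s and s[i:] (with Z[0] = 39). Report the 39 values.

Z[0]=39
i=1: outside box; Z[1]=2 grow→box=[1,3)
i=2: min(r-i=1, Z[1]=2)=1; Z[2]=1
i=3: outside box; Z[3]=0
i=4: outside box; Z[4]=1 grow→box=[4,5)
i=5: outside box; Z[5]=0
i=6: outside box; Z[6]=0
i=7: outside box; Z[7]=0
i=8: outside box; Z[8]=0
i=9: outside box; Z[9]=0
i=10: outside box; Z[10]=1 grow→box=[10,11)
i=11: outside box; Z[11]=0
i=12: outside box; Z[12]=7 grow→box=[12,19)
i=13: min(r-i=6, Z[1]=2)=2; Z[13]=2
i=14: min(r-i=5, Z[2]=1)=1; Z[14]=1
i=15: min(r-i=4, Z[3]=0)=0; Z[15]=0
i=16: min(r-i=3, Z[4]=1)=1; Z[16]=1
i=17: min(r-i=2, Z[5]=0)=0; Z[17]=0
i=18: min(r-i=1, Z[6]=0)=0; Z[18]=0
i=19: outside box; Z[19]=1 grow→box=[19,20)
i=20: outside box; Z[20]=0
i=21: outside box; Z[21]=0
i=22: outside box; Z[22]=0
i=23: outside box; Z[23]=1 grow→box=[23,24)
i=24: outside box; Z[24]=0
i=25: outside box; Z[25]=0
i=26: outside box; Z[26]=0
i=27: outside box; Z[27]=1 grow→box=[27,28)
i=28: outside box; Z[28]=0
i=29: outside box; Z[29]=0
i=30: outside box; Z[30]=0
i=31: outside box; Z[31]=0
i=32: outside box; Z[32]=4 grow→box=[32,36)
i=33: min(r-i=3, Z[1]=2)=2; Z[33]=2
i=34: min(r-i=2, Z[2]=1)=1; Z[34]=1
i=35: min(r-i=1, Z[3]=0)=0; Z[35]=0
i=36: outside box; Z[36]=0
i=37: outside box; Z[37]=0
i=38: outside box; Z[38]=0

[39, 2, 1, 0, 1, 0, 0, 0, 0, 0, 1, 0, 7, 2, 1, 0, 1, 0, 0, 1, 0, 0, 0, 1, 0, 0, 0, 1, 0, 0, 0, 0, 4, 2, 1, 0, 0, 0, 0]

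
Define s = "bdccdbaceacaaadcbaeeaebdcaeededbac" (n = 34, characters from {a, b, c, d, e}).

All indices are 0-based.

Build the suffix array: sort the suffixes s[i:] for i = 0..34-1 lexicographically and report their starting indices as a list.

[11, 12, 32, 9, 6, 13, 20, 17, 25, 31, 5, 16, 22, 0, 33, 10, 24, 15, 2, 3, 7, 30, 4, 23, 14, 1, 28, 8, 19, 21, 29, 27, 18, 26]

rank | idx | suffix
   0 |  11 | aaadcbaeeaebdcaeededbac
   1 |  12 | aadcbaeeaebdcaeededbac
   2 |  32 | ac
   3 |   9 | acaaadcbaeeaebdcaeededbac
   4 |   6 | aceacaaadcbaeeaebdcaeededbac
   5 |  13 | adcbaeeaebdcaeededbac
   6 |  20 | aebdcaeededbac
   7 |  17 | aeeaebdcaeededbac
   8 |  25 | aeededbac
   9 |  31 | bac
  10 |   5 | baceacaaadcbaeeaebdcaeededbac
  11 |  16 | baeeaebdcaeededbac
  12 |  22 | bdcaeededbac
  13 |   0 | bdccdbaceacaaadcbaeeaebdcaeededbac
  14 |  33 | c
  15 |  10 | caaadcbaeeaebdcaeededbac
  16 |  24 | caeededbac
  17 |  15 | cbaeeaebdcaeededbac
  18 |   2 | ccdbaceacaaadcbaeeaebdcaeededbac
  19 |   3 | cdbaceacaaadcbaeeaebdcaeededbac
  20 |   7 | ceacaaadcbaeeaebdcaeededbac
  21 |  30 | dbac
  22 |   4 | dbaceacaaadcbaeeaebdcaeededbac
  23 |  23 | dcaeededbac
  24 |  14 | dcbaeeaebdcaeededbac
  25 |   1 | dccdbaceacaaadcbaeeaebdcaeededbac
  26 |  28 | dedbac
  27 |   8 | eacaaadcbaeeaebdcaeededbac
  28 |  19 | eaebdcaeededbac
  29 |  21 | ebdcaeededbac
  30 |  29 | edbac
  31 |  27 | ededbac
  32 |  18 | eeaebdcaeededbac
  33 |  26 | eededbac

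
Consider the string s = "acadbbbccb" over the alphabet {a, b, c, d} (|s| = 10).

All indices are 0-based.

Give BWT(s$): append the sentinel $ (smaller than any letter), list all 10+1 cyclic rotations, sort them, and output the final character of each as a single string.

rank  rotation     last
    0  $acadbbbccb  b
    1  acadbbbccb$  $
    2  adbbbccb$ac  c
    3  b$acadbbbcc  c
    4  bbbccb$acad  d
    5  bbccb$acadb  b
    6  bccb$acadbb  b
    7  cadbbbccb$a  a
    8  cb$acadbbbc  c
    9  ccb$acadbbb  b
   10  dbbbccb$aca  a

b$ccdbbacba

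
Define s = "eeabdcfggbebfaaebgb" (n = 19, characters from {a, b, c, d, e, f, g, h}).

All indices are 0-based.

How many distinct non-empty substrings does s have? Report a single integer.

rank | idx | suffix
   0 |  13 | aaebgb
   1 |   2 | abdcfggbebfaaebgb
   2 |  14 | aebgb
   3 |  18 | b
   4 |   3 | bdcfggbebfaaebgb
   5 |   9 | bebfaaebgb
   6 |  11 | bfaaebgb
   7 |  16 | bgb
   8 |   5 | cfggbebfaaebgb
   9 |   4 | dcfggbebfaaebgb
  10 |   1 | eabdcfggbebfaaebgb
  11 |  10 | ebfaaebgb
  12 |  15 | ebgb
  13 |   0 | eeabdcfggbebfaaebgb
  14 |  12 | faaebgb
  15 |   6 | fggbebfaaebgb
  16 |  17 | gb
  17 |   8 | gbebfaaebgb
  18 |   7 | ggbebfaaebgb

SA = [13, 2, 14, 18, 3, 9, 11, 16, 5, 4, 1, 10, 15, 0, 12, 6, 17, 8, 7]
[i] adj suffixes → lcp
  [1] 13/2 → 1 ('a')
  [2] 2/14 → 1 ('a')
  [3] 14/18 → 0 ('')
  [4] 18/3 → 1 ('b')
  [5] 3/9 → 1 ('b')
  [6] 9/11 → 1 ('b')
  [7] 11/16 → 1 ('b')
  [8] 16/5 → 0 ('')
  [9] 5/4 → 0 ('')
  [10] 4/1 → 0 ('')
  [11] 1/10 → 1 ('e')
  [12] 10/15 → 2 ('eb')
  [13] 15/0 → 1 ('e')
  [14] 0/12 → 0 ('')
  [15] 12/6 → 1 ('f')
  [16] 6/17 → 0 ('')
  [17] 17/8 → 2 ('gb')
  [18] 8/7 → 1 ('g')

n(n+1)/2 = 19·20/2 = 190
Σ LCP = 0 + 1 + 1 + 0 + 1 + 1 + 1 + 1 + 0 + 0 + 0 + 1 + 2 + 1 + 0 + 1 + 0 + 2 + 1 = 14
distinct = 190 − 14 = 176

176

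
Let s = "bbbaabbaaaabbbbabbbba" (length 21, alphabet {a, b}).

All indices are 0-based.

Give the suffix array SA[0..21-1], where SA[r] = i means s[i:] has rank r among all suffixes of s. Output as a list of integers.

rank→(start, suffix):
  0 → (20, 'a')
  1 → (7, 'aaaabbbbabbbba')
  2 → (8, 'aaabbbbabbbba')
  3 → (3, 'aabbaaaabbbbabbbba')
  4 → (9, 'aabbbbabbbba')
  5 → (4, 'abbaaaabbbbabbbba')
  6 → (15, 'abbbba')
  7 → (10, 'abbbbabbbba')
  8 → (19, 'ba')
  9 → (6, 'baaaabbbbabbbba')
  10 → (2, 'baabbaaaabbbbabbbba')
  11 → (14, 'babbbba')
  12 → (18, 'bba')
  13 → (5, 'bbaaaabbbbabbbba')
  14 → (1, 'bbaabbaaaabbbbabbbba')
  15 → (13, 'bbabbbba')
  16 → (17, 'bbba')
  17 → (0, 'bbbaabbaaaabbbbabbbba')
  18 → (12, 'bbbabbbba')
  19 → (16, 'bbbba')
  20 → (11, 'bbbbabbbba')

[20, 7, 8, 3, 9, 4, 15, 10, 19, 6, 2, 14, 18, 5, 1, 13, 17, 0, 12, 16, 11]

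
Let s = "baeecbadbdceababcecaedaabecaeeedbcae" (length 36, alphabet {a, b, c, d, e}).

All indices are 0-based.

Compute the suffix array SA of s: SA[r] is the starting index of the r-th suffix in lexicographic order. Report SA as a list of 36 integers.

rank→(start, suffix):
  0 → (22, 'aabecaeeedbcae')
  1 → (12, 'ababcecaedaabecaeeedbcae')
  2 → (14, 'abcecaedaabecaeeedbcae')
  3 → (23, 'abecaeeedbcae')
  4 → (6, 'adbdceababcecaedaabecaeeedbcae')
  5 → (34, 'ae')
  6 → (19, 'aedaabecaeeedbcae')
  7 → (1, 'aeecbadbdceababcecaedaabecaeeedbcae')
  8 → (27, 'aeeedbcae')
  9 → (13, 'babcecaedaabecaeeedbcae')
  10 → (5, 'badbdceababcecaedaabecaeeedbcae')
  11 → (0, 'baeecbadbdceababcecaedaabecaeeedbcae')
  12 → (32, 'bcae')
  13 → (15, 'bcecaedaabecaeeedbcae')
  14 → (8, 'bdceababcecaedaabecaeeedbcae')
  15 → (24, 'becaeeedbcae')
  16 → (33, 'cae')
  17 → (18, 'caedaabecaeeedbcae')
  18 → (26, 'caeeedbcae')
  19 → (4, 'cbadbdceababcecaedaabecaeeedbcae')
  20 → (10, 'ceababcecaedaabecaeeedbcae')
  21 → (16, 'cecaedaabecaeeedbcae')
  22 → (21, 'daabecaeeedbcae')
  23 → (31, 'dbcae')
  24 → (7, 'dbdceababcecaedaabecaeeedbcae')
  25 → (9, 'dceababcecaedaabecaeeedbcae')
  26 → (35, 'e')
  27 → (11, 'eababcecaedaabecaeeedbcae')
  28 → (17, 'ecaedaabecaeeedbcae')
  29 → (25, 'ecaeeedbcae')
  30 → (3, 'ecbadbdceababcecaedaabecaeeedbcae')
  31 → (20, 'edaabecaeeedbcae')
  32 → (30, 'edbcae')
  33 → (2, 'eecbadbdceababcecaedaabecaeeedbcae')
  34 → (29, 'eedbcae')
  35 → (28, 'eeedbcae')

[22, 12, 14, 23, 6, 34, 19, 1, 27, 13, 5, 0, 32, 15, 8, 24, 33, 18, 26, 4, 10, 16, 21, 31, 7, 9, 35, 11, 17, 25, 3, 20, 30, 2, 29, 28]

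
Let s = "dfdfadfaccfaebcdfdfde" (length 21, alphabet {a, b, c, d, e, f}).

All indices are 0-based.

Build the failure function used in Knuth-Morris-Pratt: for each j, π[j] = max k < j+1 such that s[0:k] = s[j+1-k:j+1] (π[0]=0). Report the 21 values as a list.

[0, 0, 1, 2, 0, 1, 2, 0, 0, 0, 0, 0, 0, 0, 0, 1, 2, 3, 4, 3, 0]

π[0] = 0
j=1 s[j]='f': π[1]=0 (border '')
j=2 s[j]='d': π[2]=1 (border 'd')
j=3 s[j]='f': π[3]=2 (border 'df')
j=4 s[j]='a': k: 2→0; π[4]=0 (border '')
j=5 s[j]='d': π[5]=1 (border 'd')
j=6 s[j]='f': π[6]=2 (border 'df')
j=7 s[j]='a': k: 2→0; π[7]=0 (border '')
j=8 s[j]='c': π[8]=0 (border '')
j=9 s[j]='c': π[9]=0 (border '')
j=10 s[j]='f': π[10]=0 (border '')
j=11 s[j]='a': π[11]=0 (border '')
j=12 s[j]='e': π[12]=0 (border '')
j=13 s[j]='b': π[13]=0 (border '')
j=14 s[j]='c': π[14]=0 (border '')
j=15 s[j]='d': π[15]=1 (border 'd')
j=16 s[j]='f': π[16]=2 (border 'df')
j=17 s[j]='d': π[17]=3 (border 'dfd')
j=18 s[j]='f': π[18]=4 (border 'dfdf')
j=19 s[j]='d': k: 4→2; π[19]=3 (border 'dfd')
j=20 s[j]='e': k: 3→1→0; π[20]=0 (border '')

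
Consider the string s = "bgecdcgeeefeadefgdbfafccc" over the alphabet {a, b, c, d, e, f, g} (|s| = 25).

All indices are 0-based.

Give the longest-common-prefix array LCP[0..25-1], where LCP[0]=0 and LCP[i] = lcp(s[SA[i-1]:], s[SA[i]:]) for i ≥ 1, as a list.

rank | idx | suffix
   0 |  12 | adefgdbfafccc
   1 |  20 | afccc
   2 |  18 | bfafccc
   3 |   0 | bgecdcgeeefeadefgdbfafccc
   4 |  24 | c
   5 |  23 | cc
   6 |  22 | ccc
   7 |   3 | cdcgeeefeadefgdbfafccc
   8 |   5 | cgeeefeadefgdbfafccc
   9 |  17 | dbfafccc
  10 |   4 | dcgeeefeadefgdbfafccc
  11 |  13 | defgdbfafccc
  12 |  11 | eadefgdbfafccc
  13 |   2 | ecdcgeeefeadefgdbfafccc
  14 |   7 | eeefeadefgdbfafccc
  15 |   8 | eefeadefgdbfafccc
  16 |   9 | efeadefgdbfafccc
  17 |  14 | efgdbfafccc
  18 |  19 | fafccc
  19 |  21 | fccc
  20 |  10 | feadefgdbfafccc
  21 |  15 | fgdbfafccc
  22 |  16 | gdbfafccc
  23 |   1 | gecdcgeeefeadefgdbfafccc
  24 |   6 | geeefeadefgdbfafccc

SA = [12, 20, 18, 0, 24, 23, 22, 3, 5, 17, 4, 13, 11, 2, 7, 8, 9, 14, 19, 21, 10, 15, 16, 1, 6]
rank  pair      lcp
   1  s[12:],s[20:]  1  'a'
   2  s[20:],s[18:]  0  ''
   3  s[18:],s[0:]  1  'b'
   4  s[0:],s[24:]  0  ''
   5  s[24:],s[23:]  1  'c'
   6  s[23:],s[22:]  2  'cc'
   7  s[22:],s[3:]  1  'c'
   8  s[3:],s[5:]  1  'c'
   9  s[5:],s[17:]  0  ''
  10  s[17:],s[4:]  1  'd'
  11  s[4:],s[13:]  1  'd'
  12  s[13:],s[11:]  0  ''
  13  s[11:],s[2:]  1  'e'
  14  s[2:],s[7:]  1  'e'
  15  s[7:],s[8:]  2  'ee'
  16  s[8:],s[9:]  1  'e'
  17  s[9:],s[14:]  2  'ef'
  18  s[14:],s[19:]  0  ''
  19  s[19:],s[21:]  1  'f'
  20  s[21:],s[10:]  1  'f'
  21  s[10:],s[15:]  1  'f'
  22  s[15:],s[16:]  0  ''
  23  s[16:],s[1:]  1  'g'
  24  s[1:],s[6:]  2  'ge'

[0, 1, 0, 1, 0, 1, 2, 1, 1, 0, 1, 1, 0, 1, 1, 2, 1, 2, 0, 1, 1, 1, 0, 1, 2]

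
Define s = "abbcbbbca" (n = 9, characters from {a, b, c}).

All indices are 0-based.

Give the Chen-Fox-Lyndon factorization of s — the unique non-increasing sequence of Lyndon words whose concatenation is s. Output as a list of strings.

["abbcbbbc", "a"]

emit factor 1: 'abbcbbbc' (i=0, period=8)
emit factor 2: 'a' (i=8, period=1)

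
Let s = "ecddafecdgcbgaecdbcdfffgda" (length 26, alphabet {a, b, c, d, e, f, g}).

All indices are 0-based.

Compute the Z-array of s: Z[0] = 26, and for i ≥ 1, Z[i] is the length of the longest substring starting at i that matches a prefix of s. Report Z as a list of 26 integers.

[26, 0, 0, 0, 0, 0, 3, 0, 0, 0, 0, 0, 0, 0, 3, 0, 0, 0, 0, 0, 0, 0, 0, 0, 0, 0]

Z[0]=26
i=1: outside box; Z[1]=0
i=2: outside box; Z[2]=0
i=3: outside box; Z[3]=0
i=4: outside box; Z[4]=0
i=5: outside box; Z[5]=0
i=6: outside box; Z[6]=3 extend→box=[6,9)
i=7: min(r-i=2, Z[1]=0)=0; Z[7]=0
i=8: min(r-i=1, Z[2]=0)=0; Z[8]=0
i=9: outside box; Z[9]=0
i=10: outside box; Z[10]=0
i=11: outside box; Z[11]=0
i=12: outside box; Z[12]=0
i=13: outside box; Z[13]=0
i=14: outside box; Z[14]=3 extend→box=[14,17)
i=15: min(r-i=2, Z[1]=0)=0; Z[15]=0
i=16: min(r-i=1, Z[2]=0)=0; Z[16]=0
i=17: outside box; Z[17]=0
i=18: outside box; Z[18]=0
i=19: outside box; Z[19]=0
i=20: outside box; Z[20]=0
i=21: outside box; Z[21]=0
i=22: outside box; Z[22]=0
i=23: outside box; Z[23]=0
i=24: outside box; Z[24]=0
i=25: outside box; Z[25]=0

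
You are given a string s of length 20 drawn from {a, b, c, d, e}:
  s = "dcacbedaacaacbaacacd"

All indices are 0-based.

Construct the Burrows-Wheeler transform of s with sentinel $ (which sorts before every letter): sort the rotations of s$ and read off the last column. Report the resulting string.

rank  rotation               last
    0  $dcacbedaacaacbaacacd  d
    1  aacaacbaacacd$dcacbed  d
    2  aacacd$dcacbedaacaacb  b
    3  aacbaacacd$dcacbedaac  c
    4  acaacbaacacd$dcacbeda  a
    5  acacd$dcacbedaacaacba  a
    6  acbaacacd$dcacbedaaca  a
    7  acbedaacaacbaacacd$dc  c
    8  acd$dcacbedaacaacbaac  c
    9  baacacd$dcacbedaacaac  c
   10  bedaacaacbaacacd$dcac  c
   11  caacbaacacd$dcacbedaa  a
   12  cacbedaacaacbaacacd$d  d
   13  cacd$dcacbedaacaacbaa  a
   14  cbaacacd$dcacbedaacaa  a
   15  cbedaacaacbaacacd$dca  a
   16  cd$dcacbedaacaacbaaca  a
   17  d$dcacbedaacaacbaacac  c
   18  daacaacbaacacd$dcacbe  e
   19  dcacbedaacaacbaacacd$  $
   20  edaacaacbaacacd$dcacb  b

ddbcaaaccccadaaaace$b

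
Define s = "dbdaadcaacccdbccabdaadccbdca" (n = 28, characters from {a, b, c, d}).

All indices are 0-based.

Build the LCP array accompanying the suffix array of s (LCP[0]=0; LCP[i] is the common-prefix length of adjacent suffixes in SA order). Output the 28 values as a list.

[0, 1, 2, 4, 1, 1, 1, 3, 0, 1, 6, 2, 0, 2, 2, 1, 1, 2, 2, 2, 1, 0, 5, 1, 2, 1, 3, 2]

rank | idx | suffix
   0 |  27 | a
   1 |   7 | aacccdbccabdaadccbdca
   2 |   3 | aadcaacccdbccabdaadccbdca
   3 |  19 | aadccbdca
   4 |  16 | abdaadccbdca
   5 |   8 | acccdbccabdaadccbdca
   6 |   4 | adcaacccdbccabdaadccbdca
   7 |  20 | adccbdca
   8 |  13 | bccabdaadccbdca
   9 |   1 | bdaadcaacccdbccabdaadccbdca
  10 |  17 | bdaadccbdca
  11 |  24 | bdca
  12 |  26 | ca
  13 |   6 | caacccdbccabdaadccbdca
  14 |  15 | cabdaadccbdca
  15 |  23 | cbdca
  16 |  14 | ccabdaadccbdca
  17 |  22 | ccbdca
  18 |   9 | cccdbccabdaadccbdca
  19 |  10 | ccdbccabdaadccbdca
  20 |  11 | cdbccabdaadccbdca
  21 |   2 | daadcaacccdbccabdaadccbdca
  22 |  18 | daadccbdca
  23 |  12 | dbccabdaadccbdca
  24 |   0 | dbdaadcaacccdbccabdaadccbdca
  25 |  25 | dca
  26 |   5 | dcaacccdbccabdaadccbdca
  27 |  21 | dccbdca

SA = [27, 7, 3, 19, 16, 8, 4, 20, 13, 1, 17, 24, 26, 6, 15, 23, 14, 22, 9, 10, 11, 2, 18, 12, 0, 25, 5, 21]
rank  pair      lcp
   1  s[27:],s[7:]  1  'a'
   2  s[7:],s[3:]  2  'aa'
   3  s[3:],s[19:]  4  'aadc'
   4  s[19:],s[16:]  1  'a'
   5  s[16:],s[8:]  1  'a'
   6  s[8:],s[4:]  1  'a'
   7  s[4:],s[20:]  3  'adc'
   8  s[20:],s[13:]  0  ''
   9  s[13:],s[1:]  1  'b'
  10  s[1:],s[17:]  6  'bdaadc'
  11  s[17:],s[24:]  2  'bd'
  12  s[24:],s[26:]  0  ''
  13  s[26:],s[6:]  2  'ca'
  14  s[6:],s[15:]  2  'ca'
  15  s[15:],s[23:]  1  'c'
  16  s[23:],s[14:]  1  'c'
  17  s[14:],s[22:]  2  'cc'
  18  s[22:],s[9:]  2  'cc'
  19  s[9:],s[10:]  2  'cc'
  20  s[10:],s[11:]  1  'c'
  21  s[11:],s[2:]  0  ''
  22  s[2:],s[18:]  5  'daadc'
  23  s[18:],s[12:]  1  'd'
  24  s[12:],s[0:]  2  'db'
  25  s[0:],s[25:]  1  'd'
  26  s[25:],s[5:]  3  'dca'
  27  s[5:],s[21:]  2  'dc'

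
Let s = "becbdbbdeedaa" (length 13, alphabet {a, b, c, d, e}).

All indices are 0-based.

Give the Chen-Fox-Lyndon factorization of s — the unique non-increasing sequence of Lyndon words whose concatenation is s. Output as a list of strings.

emit factor 1: 'bec' (i=0, period=3)
emit factor 2: 'bd' (i=3, period=2)
emit factor 3: 'bbdeed' (i=5, period=6)
emit factor 4: 'a' (i=11, period=1)
emit factor 5: 'a' (i=12, period=1)

["bec", "bd", "bbdeed", "a", "a"]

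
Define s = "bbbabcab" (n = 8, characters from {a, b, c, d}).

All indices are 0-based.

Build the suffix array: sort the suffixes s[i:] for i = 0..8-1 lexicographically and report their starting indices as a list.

sorted suffixes:
  #0 SA[0]=6  'ab'
  #1 SA[1]=3  'abcab'
  #2 SA[2]=7  'b'
  #3 SA[3]=2  'babcab'
  #4 SA[4]=1  'bbabcab'
  #5 SA[5]=0  'bbbabcab'
  #6 SA[6]=4  'bcab'
  #7 SA[7]=5  'cab'

[6, 3, 7, 2, 1, 0, 4, 5]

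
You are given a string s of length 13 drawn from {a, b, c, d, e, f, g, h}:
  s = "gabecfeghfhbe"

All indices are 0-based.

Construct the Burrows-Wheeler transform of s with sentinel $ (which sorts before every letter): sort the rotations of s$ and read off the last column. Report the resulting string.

eghaebbfch$efg

rank  rotation        last
    0  $gabecfeghfhbe  e
    1  abecfeghfhbe$g  g
    2  be$gabecfeghfh  h
    3  becfeghfhbe$ga  a
    4  cfeghfhbe$gabe  e
    5  e$gabecfeghfhb  b
    6  ecfeghfhbe$gab  b
    7  eghfhbe$gabecf  f
    8  feghfhbe$gabec  c
    9  fhbe$gabecfegh  h
   10  gabecfeghfhbe$  $
   11  ghfhbe$gabecfe  e
   12  hbe$gabecfeghf  f
   13  hfhbe$gabecfeg  g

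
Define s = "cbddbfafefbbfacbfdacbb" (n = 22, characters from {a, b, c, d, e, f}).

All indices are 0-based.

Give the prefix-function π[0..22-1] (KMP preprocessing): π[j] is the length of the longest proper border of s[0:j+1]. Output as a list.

π[0] = 0
j=1 s[j]='b': π[1]=0 (border '')
j=2 s[j]='d': π[2]=0 (border '')
j=3 s[j]='d': π[3]=0 (border '')
j=4 s[j]='b': π[4]=0 (border '')
j=5 s[j]='f': π[5]=0 (border '')
j=6 s[j]='a': π[6]=0 (border '')
j=7 s[j]='f': π[7]=0 (border '')
j=8 s[j]='e': π[8]=0 (border '')
j=9 s[j]='f': π[9]=0 (border '')
j=10 s[j]='b': π[10]=0 (border '')
j=11 s[j]='b': π[11]=0 (border '')
j=12 s[j]='f': π[12]=0 (border '')
j=13 s[j]='a': π[13]=0 (border '')
j=14 s[j]='c': π[14]=1 (border 'c')
j=15 s[j]='b': π[15]=2 (border 'cb')
j=16 s[j]='f': k: 2→0; π[16]=0 (border '')
j=17 s[j]='d': π[17]=0 (border '')
j=18 s[j]='a': π[18]=0 (border '')
j=19 s[j]='c': π[19]=1 (border 'c')
j=20 s[j]='b': π[20]=2 (border 'cb')
j=21 s[j]='b': k: 2→0; π[21]=0 (border '')

[0, 0, 0, 0, 0, 0, 0, 0, 0, 0, 0, 0, 0, 0, 1, 2, 0, 0, 0, 1, 2, 0]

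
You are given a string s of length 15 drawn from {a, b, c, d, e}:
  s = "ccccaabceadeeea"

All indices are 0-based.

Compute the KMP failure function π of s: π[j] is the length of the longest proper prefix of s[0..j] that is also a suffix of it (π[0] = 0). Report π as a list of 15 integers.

[0, 1, 2, 3, 0, 0, 0, 1, 0, 0, 0, 0, 0, 0, 0]

π[0] = 0
j=1 s[j]='c': π[1]=1 (border 'c')
j=2 s[j]='c': π[2]=2 (border 'cc')
j=3 s[j]='c': π[3]=3 (border 'ccc')
j=4 s[j]='a': k: 3→2→1→0; π[4]=0 (border '')
j=5 s[j]='a': π[5]=0 (border '')
j=6 s[j]='b': π[6]=0 (border '')
j=7 s[j]='c': π[7]=1 (border 'c')
j=8 s[j]='e': k: 1→0; π[8]=0 (border '')
j=9 s[j]='a': π[9]=0 (border '')
j=10 s[j]='d': π[10]=0 (border '')
j=11 s[j]='e': π[11]=0 (border '')
j=12 s[j]='e': π[12]=0 (border '')
j=13 s[j]='e': π[13]=0 (border '')
j=14 s[j]='a': π[14]=0 (border '')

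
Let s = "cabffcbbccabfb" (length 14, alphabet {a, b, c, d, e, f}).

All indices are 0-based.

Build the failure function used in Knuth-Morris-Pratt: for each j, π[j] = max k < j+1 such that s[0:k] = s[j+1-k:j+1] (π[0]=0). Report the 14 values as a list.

[0, 0, 0, 0, 0, 1, 0, 0, 1, 1, 2, 3, 4, 0]

π[0] = 0
j=1 s[j]='a': π[1]=0 (border '')
j=2 s[j]='b': π[2]=0 (border '')
j=3 s[j]='f': π[3]=0 (border '')
j=4 s[j]='f': π[4]=0 (border '')
j=5 s[j]='c': π[5]=1 (border 'c')
j=6 s[j]='b': k: 1→0; π[6]=0 (border '')
j=7 s[j]='b': π[7]=0 (border '')
j=8 s[j]='c': π[8]=1 (border 'c')
j=9 s[j]='c': k: 1→0; π[9]=1 (border 'c')
j=10 s[j]='a': π[10]=2 (border 'ca')
j=11 s[j]='b': π[11]=3 (border 'cab')
j=12 s[j]='f': π[12]=4 (border 'cabf')
j=13 s[j]='b': k: 4→0; π[13]=0 (border '')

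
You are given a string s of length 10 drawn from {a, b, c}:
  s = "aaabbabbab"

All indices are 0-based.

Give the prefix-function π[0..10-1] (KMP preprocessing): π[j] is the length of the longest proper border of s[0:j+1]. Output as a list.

[0, 1, 2, 0, 0, 1, 0, 0, 1, 0]

π[0] = 0
j=1 s[j]='a': π[1]=1 (border 'a')
j=2 s[j]='a': π[2]=2 (border 'aa')
j=3 s[j]='b': k: 2→1→0; π[3]=0 (border '')
j=4 s[j]='b': π[4]=0 (border '')
j=5 s[j]='a': π[5]=1 (border 'a')
j=6 s[j]='b': k: 1→0; π[6]=0 (border '')
j=7 s[j]='b': π[7]=0 (border '')
j=8 s[j]='a': π[8]=1 (border 'a')
j=9 s[j]='b': k: 1→0; π[9]=0 (border '')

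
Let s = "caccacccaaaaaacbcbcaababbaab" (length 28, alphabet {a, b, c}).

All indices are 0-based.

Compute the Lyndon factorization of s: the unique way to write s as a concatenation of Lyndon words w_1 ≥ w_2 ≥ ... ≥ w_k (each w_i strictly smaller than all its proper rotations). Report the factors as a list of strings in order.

["c", "accaccc", "aaaaaacbcbcaababbaab"]

emit factor 1: 'c' (i=0, period=1)
emit factor 2: 'accaccc' (i=1, period=7)
emit factor 3: 'aaaaaacbcbcaababbaab' (i=8, period=20)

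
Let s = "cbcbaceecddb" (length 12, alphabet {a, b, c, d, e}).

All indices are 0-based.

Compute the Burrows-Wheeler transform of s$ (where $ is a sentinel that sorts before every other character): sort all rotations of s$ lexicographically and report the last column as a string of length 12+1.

rank  rotation       last
    0  $cbcbaceecddb  b
    1  aceecddb$cbcb  b
    2  b$cbcbaceecdd  d
    3  baceecddb$cbc  c
    4  bcbaceecddb$c  c
    5  cbaceecddb$cb  b
    6  cbcbaceecddb$  $
    7  cddb$cbcbacee  e
    8  ceecddb$cbcba  a
    9  db$cbcbaceecd  d
   10  ddb$cbcbaceec  c
   11  ecddb$cbcbace  e
   12  eecddb$cbcbac  c

bbdccb$eadcec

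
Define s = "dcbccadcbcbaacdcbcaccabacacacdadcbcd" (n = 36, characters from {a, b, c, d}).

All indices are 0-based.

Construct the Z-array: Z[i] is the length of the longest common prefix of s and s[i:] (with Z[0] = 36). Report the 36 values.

[36, 0, 0, 0, 0, 0, 4, 0, 0, 0, 0, 0, 0, 0, 4, 0, 0, 0, 0, 0, 0, 0, 0, 0, 0, 0, 0, 0, 0, 1, 0, 4, 0, 0, 0, 1]

Z[0]=36
i=1: outside box; Z[1]=0
i=2: outside box; Z[2]=0
i=3: outside box; Z[3]=0
i=4: outside box; Z[4]=0
i=5: outside box; Z[5]=0
i=6: outside box; Z[6]=4 extend→box=[6,10)
i=7: min(r-i=3, Z[1]=0)=0; Z[7]=0
i=8: min(r-i=2, Z[2]=0)=0; Z[8]=0
i=9: min(r-i=1, Z[3]=0)=0; Z[9]=0
i=10: outside box; Z[10]=0
i=11: outside box; Z[11]=0
i=12: outside box; Z[12]=0
i=13: outside box; Z[13]=0
i=14: outside box; Z[14]=4 extend→box=[14,18)
i=15: min(r-i=3, Z[1]=0)=0; Z[15]=0
i=16: min(r-i=2, Z[2]=0)=0; Z[16]=0
i=17: min(r-i=1, Z[3]=0)=0; Z[17]=0
i=18: outside box; Z[18]=0
i=19: outside box; Z[19]=0
i=20: outside box; Z[20]=0
i=21: outside box; Z[21]=0
i=22: outside box; Z[22]=0
i=23: outside box; Z[23]=0
i=24: outside box; Z[24]=0
i=25: outside box; Z[25]=0
i=26: outside box; Z[26]=0
i=27: outside box; Z[27]=0
i=28: outside box; Z[28]=0
i=29: outside box; Z[29]=1 extend→box=[29,30)
i=30: outside box; Z[30]=0
i=31: outside box; Z[31]=4 extend→box=[31,35)
i=32: min(r-i=3, Z[1]=0)=0; Z[32]=0
i=33: min(r-i=2, Z[2]=0)=0; Z[33]=0
i=34: min(r-i=1, Z[3]=0)=0; Z[34]=0
i=35: outside box; Z[35]=1 extend→box=[35,36)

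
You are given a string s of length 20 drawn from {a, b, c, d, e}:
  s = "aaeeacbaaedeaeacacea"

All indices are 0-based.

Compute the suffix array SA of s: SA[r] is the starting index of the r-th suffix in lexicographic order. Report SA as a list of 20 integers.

[19, 7, 0, 14, 4, 16, 12, 8, 1, 6, 15, 5, 17, 10, 18, 13, 3, 11, 9, 2]

rank | idx | suffix
   0 |  19 | a
   1 |   7 | aaedeaeacacea
   2 |   0 | aaeeacbaaedeaeacacea
   3 |  14 | acacea
   4 |   4 | acbaaedeaeacacea
   5 |  16 | acea
   6 |  12 | aeacacea
   7 |   8 | aedeaeacacea
   8 |   1 | aeeacbaaedeaeacacea
   9 |   6 | baaedeaeacacea
  10 |  15 | cacea
  11 |   5 | cbaaedeaeacacea
  12 |  17 | cea
  13 |  10 | deaeacacea
  14 |  18 | ea
  15 |  13 | eacacea
  16 |   3 | eacbaaedeaeacacea
  17 |  11 | eaeacacea
  18 |   9 | edeaeacacea
  19 |   2 | eeacbaaedeaeacacea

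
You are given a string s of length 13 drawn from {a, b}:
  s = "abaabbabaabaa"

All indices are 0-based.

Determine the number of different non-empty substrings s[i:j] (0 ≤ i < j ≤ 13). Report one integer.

63

sorted suffixes:
  #0 SA[0]=12  'a'
  #1 SA[1]=11  'aa'
  #2 SA[2]=8  'aabaa'
  #3 SA[3]=2  'aabbabaabaa'
  #4 SA[4]=9  'abaa'
  #5 SA[5]=6  'abaabaa'
  #6 SA[6]=0  'abaabbabaabaa'
  #7 SA[7]=3  'abbabaabaa'
  #8 SA[8]=10  'baa'
  #9 SA[9]=7  'baabaa'
  #10 SA[10]=1  'baabbabaabaa'
  #11 SA[11]=5  'babaabaa'
  #12 SA[12]=4  'bbabaabaa'

SA = [12, 11, 8, 2, 9, 6, 0, 3, 10, 7, 1, 5, 4]
i: (SA[i-1],SA[i]) lcp shared
  1: (12,11) 1 'a'
  2: (11,8) 2 'aa'
  3: (8,2) 3 'aab'
  4: (2,9) 1 'a'
  5: (9,6) 4 'abaa'
  6: (6,0) 5 'abaab'
  7: (0,3) 2 'ab'
  8: (3,10) 0 ''
  9: (10,7) 3 'baa'
  10: (7,1) 4 'baab'
  11: (1,5) 2 'ba'
  12: (5,4) 1 'b'

n(n+1)/2 = 13·14/2 = 91
Σ LCP = 0 + 1 + 2 + 3 + 1 + 4 + 5 + 2 + 0 + 3 + 4 + 2 + 1 = 28
distinct = 91 − 28 = 63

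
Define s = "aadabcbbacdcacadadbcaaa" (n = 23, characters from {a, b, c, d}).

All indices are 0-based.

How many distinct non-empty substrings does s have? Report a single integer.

247

sorted suffixes:
  #0 SA[0]=22  'a'
  #1 SA[1]=21  'aa'
  #2 SA[2]=20  'aaa'
  #3 SA[3]=0  'aadabcbbacdcacadadbcaaa'
  #4 SA[4]=3  'abcbbacdcacadadbcaaa'
  #5 SA[5]=12  'acadadbcaaa'
  #6 SA[6]=8  'acdcacadadbcaaa'
  #7 SA[7]=1  'adabcbbacdcacadadbcaaa'
  #8 SA[8]=14  'adadbcaaa'
  #9 SA[9]=16  'adbcaaa'
  #10 SA[10]=7  'bacdcacadadbcaaa'
  #11 SA[11]=6  'bbacdcacadadbcaaa'
  #12 SA[12]=18  'bcaaa'
  #13 SA[13]=4  'bcbbacdcacadadbcaaa'
  #14 SA[14]=19  'caaa'
  #15 SA[15]=11  'cacadadbcaaa'
  #16 SA[16]=13  'cadadbcaaa'
  #17 SA[17]=5  'cbbacdcacadadbcaaa'
  #18 SA[18]=9  'cdcacadadbcaaa'
  #19 SA[19]=2  'dabcbbacdcacadadbcaaa'
  #20 SA[20]=15  'dadbcaaa'
  #21 SA[21]=17  'dbcaaa'
  #22 SA[22]=10  'dcacadadbcaaa'

SA = [22, 21, 20, 0, 3, 12, 8, 1, 14, 16, 7, 6, 18, 4, 19, 11, 13, 5, 9, 2, 15, 17, 10]
rank  pair      lcp
   1  s[22:],s[21:]  1  'a'
   2  s[21:],s[20:]  2  'aa'
   3  s[20:],s[0:]  2  'aa'
   4  s[0:],s[3:]  1  'a'
   5  s[3:],s[12:]  1  'a'
   6  s[12:],s[8:]  2  'ac'
   7  s[8:],s[1:]  1  'a'
   8  s[1:],s[14:]  3  'ada'
   9  s[14:],s[16:]  2  'ad'
  10  s[16:],s[7:]  0  ''
  11  s[7:],s[6:]  1  'b'
  12  s[6:],s[18:]  1  'b'
  13  s[18:],s[4:]  2  'bc'
  14  s[4:],s[19:]  0  ''
  15  s[19:],s[11:]  2  'ca'
  16  s[11:],s[13:]  2  'ca'
  17  s[13:],s[5:]  1  'c'
  18  s[5:],s[9:]  1  'c'
  19  s[9:],s[2:]  0  ''
  20  s[2:],s[15:]  2  'da'
  21  s[15:],s[17:]  1  'd'
  22  s[17:],s[10:]  1  'd'

n(n+1)/2 = 23·24/2 = 276
Σ LCP = 0 + 1 + 2 + 2 + 1 + 1 + 2 + 1 + 3 + 2 + 0 + 1 + 1 + 2 + 0 + 2 + 2 + 1 + 1 + 0 + 2 + 1 + 1 = 29
distinct = 276 − 29 = 247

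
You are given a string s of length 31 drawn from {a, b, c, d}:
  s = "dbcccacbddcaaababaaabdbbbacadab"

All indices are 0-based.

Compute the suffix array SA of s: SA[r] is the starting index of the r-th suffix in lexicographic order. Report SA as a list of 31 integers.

[11, 17, 12, 18, 29, 15, 13, 19, 25, 5, 27, 30, 16, 14, 24, 23, 22, 1, 20, 7, 10, 4, 26, 6, 3, 2, 28, 21, 0, 9, 8]

rank | idx | suffix
   0 |  11 | aaababaaabdbbbacadab
   1 |  17 | aaabdbbbacadab
   2 |  12 | aababaaabdbbbacadab
   3 |  18 | aabdbbbacadab
   4 |  29 | ab
   5 |  15 | abaaabdbbbacadab
   6 |  13 | ababaaabdbbbacadab
   7 |  19 | abdbbbacadab
   8 |  25 | acadab
   9 |   5 | acbddcaaababaaabdbbbacadab
  10 |  27 | adab
  11 |  30 | b
  12 |  16 | baaabdbbbacadab
  13 |  14 | babaaabdbbbacadab
  14 |  24 | bacadab
  15 |  23 | bbacadab
  16 |  22 | bbbacadab
  17 |   1 | bcccacbddcaaababaaabdbbbacadab
  18 |  20 | bdbbbacadab
  19 |   7 | bddcaaababaaabdbbbacadab
  20 |  10 | caaababaaabdbbbacadab
  21 |   4 | cacbddcaaababaaabdbbbacadab
  22 |  26 | cadab
  23 |   6 | cbddcaaababaaabdbbbacadab
  24 |   3 | ccacbddcaaababaaabdbbbacadab
  25 |   2 | cccacbddcaaababaaabdbbbacadab
  26 |  28 | dab
  27 |  21 | dbbbacadab
  28 |   0 | dbcccacbddcaaababaaabdbbbacadab
  29 |   9 | dcaaababaaabdbbbacadab
  30 |   8 | ddcaaababaaabdbbbacadab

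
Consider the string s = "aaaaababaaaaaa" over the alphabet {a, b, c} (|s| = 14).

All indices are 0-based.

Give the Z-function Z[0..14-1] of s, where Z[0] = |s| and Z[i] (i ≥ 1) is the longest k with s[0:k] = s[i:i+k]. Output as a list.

[14, 4, 3, 2, 1, 0, 1, 0, 5, 5, 4, 3, 2, 1]

Z[0]=14
i=1: i≥r, start 0; Z[1]=4 grow→box=[1,5)
i=2: min(r-i=3, Z[1]=4)=3; Z[2]=3
i=3: min(r-i=2, Z[2]=3)=2; Z[3]=2
i=4: min(r-i=1, Z[3]=2)=1; Z[4]=1
i=5: i≥r, start 0; Z[5]=0
i=6: i≥r, start 0; Z[6]=1 grow→box=[6,7)
i=7: i≥r, start 0; Z[7]=0
i=8: i≥r, start 0; Z[8]=5 grow→box=[8,13)
i=9: min(r-i=4, Z[1]=4)=4; Z[9]=5 grow→box=[9,14)
i=10: min(r-i=4, Z[1]=4)=4; Z[10]=4
i=11: min(r-i=3, Z[2]=3)=3; Z[11]=3
i=12: min(r-i=2, Z[3]=2)=2; Z[12]=2
i=13: min(r-i=1, Z[4]=1)=1; Z[13]=1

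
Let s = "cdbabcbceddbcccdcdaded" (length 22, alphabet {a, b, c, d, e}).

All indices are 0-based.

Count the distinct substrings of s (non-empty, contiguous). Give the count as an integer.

rank→(start, suffix):
  0 → (3, 'abcbceddbcccdcdaded')
  1 → (18, 'aded')
  2 → (2, 'babcbceddbcccdcdaded')
  3 → (4, 'bcbceddbcccdcdaded')
  4 → (11, 'bcccdcdaded')
  5 → (6, 'bceddbcccdcdaded')
  6 → (5, 'cbceddbcccdcdaded')
  7 → (12, 'cccdcdaded')
  8 → (13, 'ccdcdaded')
  9 → (16, 'cdaded')
  10 → (0, 'cdbabcbceddbcccdcdaded')
  11 → (14, 'cdcdaded')
  12 → (7, 'ceddbcccdcdaded')
  13 → (21, 'd')
  14 → (17, 'daded')
  15 → (1, 'dbabcbceddbcccdcdaded')
  16 → (10, 'dbcccdcdaded')
  17 → (15, 'dcdaded')
  18 → (9, 'ddbcccdcdaded')
  19 → (19, 'ded')
  20 → (20, 'ed')
  21 → (8, 'eddbcccdcdaded')

SA = [3, 18, 2, 4, 11, 6, 5, 12, 13, 16, 0, 14, 7, 21, 17, 1, 10, 15, 9, 19, 20, 8]
[i] adj suffixes → lcp
  [1] 3/18 → 1 ('a')
  [2] 18/2 → 0 ('')
  [3] 2/4 → 1 ('b')
  [4] 4/11 → 2 ('bc')
  [5] 11/6 → 2 ('bc')
  [6] 6/5 → 0 ('')
  [7] 5/12 → 1 ('c')
  [8] 12/13 → 2 ('cc')
  [9] 13/16 → 1 ('c')
  [10] 16/0 → 2 ('cd')
  [11] 0/14 → 2 ('cd')
  [12] 14/7 → 1 ('c')
  [13] 7/21 → 0 ('')
  [14] 21/17 → 1 ('d')
  [15] 17/1 → 1 ('d')
  [16] 1/10 → 2 ('db')
  [17] 10/15 → 1 ('d')
  [18] 15/9 → 1 ('d')
  [19] 9/19 → 1 ('d')
  [20] 19/20 → 0 ('')
  [21] 20/8 → 2 ('ed')

n(n+1)/2 = 22·23/2 = 253
Σ LCP = 0 + 1 + 0 + 1 + 2 + 2 + 0 + 1 + 2 + 1 + 2 + 2 + 1 + 0 + 1 + 1 + 2 + 1 + 1 + 1 + 0 + 2 = 24
distinct = 253 − 24 = 229

229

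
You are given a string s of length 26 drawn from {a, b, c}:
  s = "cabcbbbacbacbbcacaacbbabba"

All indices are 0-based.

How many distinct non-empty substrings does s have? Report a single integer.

302

sorted suffixes:
  #0 SA[0]=25  'a'
  #1 SA[1]=17  'aacbbabba'
  #2 SA[2]=22  'abba'
  #3 SA[3]=1  'abcbbbacbacbbcacaacbbabba'
  #4 SA[4]=15  'acaacbbabba'
  #5 SA[5]=7  'acbacbbcacaacbbabba'
  #6 SA[6]=18  'acbbabba'
  #7 SA[7]=10  'acbbcacaacbbabba'
  #8 SA[8]=24  'ba'
  #9 SA[9]=21  'babba'
  #10 SA[10]=6  'bacbacbbcacaacbbabba'
  #11 SA[11]=9  'bacbbcacaacbbabba'
  #12 SA[12]=23  'bba'
  #13 SA[13]=20  'bbabba'
  #14 SA[14]=5  'bbacbacbbcacaacbbabba'
  #15 SA[15]=4  'bbbacbacbbcacaacbbabba'
  #16 SA[16]=12  'bbcacaacbbabba'
  #17 SA[17]=13  'bcacaacbbabba'
  #18 SA[18]=2  'bcbbbacbacbbcacaacbbabba'
  #19 SA[19]=16  'caacbbabba'
  #20 SA[20]=0  'cabcbbbacbacbbcacaacbbabba'
  #21 SA[21]=14  'cacaacbbabba'
  #22 SA[22]=8  'cbacbbcacaacbbabba'
  #23 SA[23]=19  'cbbabba'
  #24 SA[24]=3  'cbbbacbacbbcacaacbbabba'
  #25 SA[25]=11  'cbbcacaacbbabba'

SA = [25, 17, 22, 1, 15, 7, 18, 10, 24, 21, 6, 9, 23, 20, 5, 4, 12, 13, 2, 16, 0, 14, 8, 19, 3, 11]
rank  pair      lcp
   1  s[25:],s[17:]  1  'a'
   2  s[17:],s[22:]  1  'a'
   3  s[22:],s[1:]  2  'ab'
   4  s[1:],s[15:]  1  'a'
   5  s[15:],s[7:]  2  'ac'
   6  s[7:],s[18:]  3  'acb'
   7  s[18:],s[10:]  4  'acbb'
   8  s[10:],s[24:]  0  ''
   9  s[24:],s[21:]  2  'ba'
  10  s[21:],s[6:]  2  'ba'
  11  s[6:],s[9:]  4  'bacb'
  12  s[9:],s[23:]  1  'b'
  13  s[23:],s[20:]  3  'bba'
  14  s[20:],s[5:]  3  'bba'
  15  s[5:],s[4:]  2  'bb'
  16  s[4:],s[12:]  2  'bb'
  17  s[12:],s[13:]  1  'b'
  18  s[13:],s[2:]  2  'bc'
  19  s[2:],s[16:]  0  ''
  20  s[16:],s[0:]  2  'ca'
  21  s[0:],s[14:]  2  'ca'
  22  s[14:],s[8:]  1  'c'
  23  s[8:],s[19:]  2  'cb'
  24  s[19:],s[3:]  3  'cbb'
  25  s[3:],s[11:]  3  'cbb'

n(n+1)/2 = 26·27/2 = 351
Σ LCP = 0 + 1 + 1 + 2 + 1 + 2 + 3 + 4 + 0 + 2 + 2 + 4 + 1 + 3 + 3 + 2 + 2 + 1 + 2 + 0 + 2 + 2 + 1 + 2 + 3 + 3 = 49
distinct = 351 − 49 = 302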